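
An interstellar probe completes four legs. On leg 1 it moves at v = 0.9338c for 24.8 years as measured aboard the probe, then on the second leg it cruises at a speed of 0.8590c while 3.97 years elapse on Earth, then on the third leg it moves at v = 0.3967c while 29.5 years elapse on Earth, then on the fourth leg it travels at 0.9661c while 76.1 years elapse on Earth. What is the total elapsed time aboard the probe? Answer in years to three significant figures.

τ = 73.6 years

Leg 1: 24.8 years is already measured aboard the probe.
Leg 2: γ = 1/√(1 − 0.8590²) = 1/√0.2621 = 1.953; τ_2 = 3.97/1.953 = 2.033 years.
Leg 3: γ = 1/√(1 − 0.3967²) = 1/√0.8426 = 1.089; τ_3 = 29.5/1.089 = 27.08 years.
Leg 4: γ = 1/√(1 − 0.9661²) = 1/√0.06665 = 3.873; τ_4 = 76.1/3.873 = 19.65 years.
Total: 24.80 + 2.033 + 27.08 + 19.65 years.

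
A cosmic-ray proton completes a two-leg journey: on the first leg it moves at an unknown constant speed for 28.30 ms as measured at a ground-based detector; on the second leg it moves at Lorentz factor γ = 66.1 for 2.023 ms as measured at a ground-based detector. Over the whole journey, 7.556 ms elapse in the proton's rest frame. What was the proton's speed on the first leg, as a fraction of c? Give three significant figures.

Leg 1: speed unknown; τ_1 = 28.30/γ_1.
Leg 2: γ = 66.1; τ_2 = 2.023/66.10 = 0.03061 ms.
Total proper time: τ_1 + 0.03061 = 7.556, so τ_1 = 7.556 − 0.03061 = 7.525 ms.
γ_1 = 28.30/7.525 = 3.761; β = √(1 − 1/γ²) = √0.9293.

β = 0.964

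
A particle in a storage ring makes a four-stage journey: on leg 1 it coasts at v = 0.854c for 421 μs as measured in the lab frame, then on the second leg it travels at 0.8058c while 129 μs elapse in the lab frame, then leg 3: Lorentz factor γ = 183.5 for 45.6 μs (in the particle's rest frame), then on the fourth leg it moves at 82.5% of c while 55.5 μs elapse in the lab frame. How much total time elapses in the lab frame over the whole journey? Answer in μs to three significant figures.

Δt = 8970 μs

Leg 1: 421 μs is already measured in the lab frame.
Leg 2: 129 μs is already measured in the lab frame.
Leg 3: γ = 183.5; Δt_3 = 183.5 × 45.6 = 8368 μs.
Leg 4: 55.5 μs is already measured in the lab frame.
Total: 421.0 + 129.0 + 8368 + 55.50 μs.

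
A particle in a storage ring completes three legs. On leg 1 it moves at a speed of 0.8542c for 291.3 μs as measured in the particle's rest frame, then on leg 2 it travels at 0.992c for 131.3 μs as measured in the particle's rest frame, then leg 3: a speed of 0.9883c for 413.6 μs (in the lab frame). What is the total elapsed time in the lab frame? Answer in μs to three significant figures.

Leg 1: γ = 1/√(1 − 0.8542²) = 1/√0.2703 = 1.923; Δt_1 = 1.923 × 291.3 = 560.3 μs.
Leg 2: γ = 1/√(1 − 0.992²) = 1/√0.01594 = 7.922; Δt_2 = 7.922 × 131.3 = 1040 μs.
Leg 3: 413.6 μs is already measured in the lab frame.
Total: 560.3 + 1040 + 413.6 μs.

Δt = 2010 μs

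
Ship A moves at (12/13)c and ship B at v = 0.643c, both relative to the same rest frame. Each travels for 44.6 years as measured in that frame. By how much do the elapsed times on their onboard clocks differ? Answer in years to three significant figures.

A: γ = 1/√(1 − (12/13)²) = 13/5 = 2.600; τ_A = 44.6/2.600 = 17.15 years.
B: γ = 1/√(1 − 0.643²) = 1/√0.5866 = 1.306; τ_B = 44.6/1.306 = 34.16 years.

|τ_A − τ_B| = 17.0 years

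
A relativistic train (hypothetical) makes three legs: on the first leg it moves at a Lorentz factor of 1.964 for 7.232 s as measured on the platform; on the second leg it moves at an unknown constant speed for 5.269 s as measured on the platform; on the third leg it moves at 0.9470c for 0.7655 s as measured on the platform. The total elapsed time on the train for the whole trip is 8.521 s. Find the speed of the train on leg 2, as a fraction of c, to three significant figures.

Leg 1: γ = 1.964; τ_1 = 7.232/1.964 = 3.682 s.
Leg 2: speed unknown; τ_2 = 5.269/γ_2.
Leg 3: γ = 1/√(1 − 0.9470²) = 1/√0.1032 = 3.113; τ_3 = 0.7655/3.113 = 0.2459 s.
Total proper time: 3.682 + τ_2 + 0.2459 = 8.521, so τ_2 = 8.521 − 3.928 = 4.593 s.
γ_2 = 5.269/4.593 = 1.147; β = √(1 − 1/γ²) = √0.2402.

β = 0.490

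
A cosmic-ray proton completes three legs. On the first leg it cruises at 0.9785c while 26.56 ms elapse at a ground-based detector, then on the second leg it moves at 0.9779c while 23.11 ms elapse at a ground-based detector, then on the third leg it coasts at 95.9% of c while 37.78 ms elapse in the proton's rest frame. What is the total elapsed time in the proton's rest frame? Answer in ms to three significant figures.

Leg 1: γ = 1/√(1 − 0.9785²) = 1/√0.04254 = 4.849; τ_1 = 26.56/4.849 = 5.478 ms.
Leg 2: γ = 1/√(1 − 0.9779²) = 1/√0.04371 = 4.783; τ_2 = 23.11/4.783 = 4.832 ms.
Leg 3: 37.78 ms is already measured in the proton's rest frame.
Total: 5.478 + 4.832 + 37.78 ms.

τ = 48.1 ms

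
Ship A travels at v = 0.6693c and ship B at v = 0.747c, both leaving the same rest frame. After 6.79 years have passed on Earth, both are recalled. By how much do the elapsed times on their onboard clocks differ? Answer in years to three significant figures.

|τ_A − τ_B| = 0.531 years

A: γ = 1/√(1 − 0.6693²) = 1/√0.5520 = 1.346; τ_A = 6.79/1.346 = 5.045 years.
B: γ = 1/√(1 − 0.747²) = 1/√0.4420 = 1.504; τ_B = 6.79/1.504 = 4.514 years.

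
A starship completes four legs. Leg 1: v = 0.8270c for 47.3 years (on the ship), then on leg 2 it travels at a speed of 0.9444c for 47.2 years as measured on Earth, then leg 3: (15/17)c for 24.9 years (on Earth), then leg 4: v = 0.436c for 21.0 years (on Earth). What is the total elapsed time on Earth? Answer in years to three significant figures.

Δt = 177 years

Leg 1: γ = 1/√(1 − 0.8270²) = 1/√0.3161 = 1.779; Δt_1 = 1.779 × 47.3 = 84.13 years.
Leg 2: 47.2 years is already measured on Earth.
Leg 3: 24.9 years is already measured on Earth.
Leg 4: 21.0 years is already measured on Earth.
Total: 84.13 + 47.20 + 24.90 + 21.00 years.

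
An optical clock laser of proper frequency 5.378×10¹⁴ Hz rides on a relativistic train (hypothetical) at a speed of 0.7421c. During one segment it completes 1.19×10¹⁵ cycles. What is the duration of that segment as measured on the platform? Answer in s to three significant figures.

γ = 1/√(1 − 0.7421²) = 1/√0.4493 = 1.492
Proper time for N cycles: τ = N/f = 1.19×10¹⁵/(5.378×10¹⁴) = 2.213×10⁰ s = 2.213 s.
Lab-frame duration Δt = γτ = 1.492 × 2.213 = 3.301 s.

Δt = 3.30 s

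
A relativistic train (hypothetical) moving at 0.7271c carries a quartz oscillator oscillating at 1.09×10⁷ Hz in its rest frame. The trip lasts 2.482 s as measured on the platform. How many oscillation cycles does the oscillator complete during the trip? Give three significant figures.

N = 1.86×10⁷

γ = 1/√(1 − 0.7271²) = 1/√0.4713 = 1.457
The oscillator's own cycle count is N = f × τ where τ is the proper time on the train. τ = Δt/γ = 2.482/1.457 = 1.704 s = 1.704×10⁰ s.
N = 1.09×10⁷ × 1.704×10⁰ = 1.857×10⁷.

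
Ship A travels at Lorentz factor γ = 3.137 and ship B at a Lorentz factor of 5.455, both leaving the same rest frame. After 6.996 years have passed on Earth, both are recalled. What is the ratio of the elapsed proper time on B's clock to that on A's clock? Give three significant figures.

τ_B/τ_A = 0.575

A: γ = 3.137. B: γ = 5.455.
τ_A/τ_B = γ_B/γ_A = 5.455/3.137 = 1.739, so τ_B/τ_A = 0.5751.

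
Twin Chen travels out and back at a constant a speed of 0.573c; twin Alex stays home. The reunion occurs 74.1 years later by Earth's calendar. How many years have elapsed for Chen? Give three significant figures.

γ = 1/√(1 − 0.573²) = 1/√0.6717 = 1.220
Chen's clock measures proper time along the trip: τ = Δt/γ = 74.1/1.220 years.

τ = 60.7 years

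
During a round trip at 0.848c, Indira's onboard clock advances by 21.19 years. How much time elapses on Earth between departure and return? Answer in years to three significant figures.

γ = 1/√(1 − 0.848²) = 1/√0.2809 = 1.887
Earth-frame duration is the dilated interval: Δt = γτ = 1.887 × 21.19 years.

Δt = 40.0 years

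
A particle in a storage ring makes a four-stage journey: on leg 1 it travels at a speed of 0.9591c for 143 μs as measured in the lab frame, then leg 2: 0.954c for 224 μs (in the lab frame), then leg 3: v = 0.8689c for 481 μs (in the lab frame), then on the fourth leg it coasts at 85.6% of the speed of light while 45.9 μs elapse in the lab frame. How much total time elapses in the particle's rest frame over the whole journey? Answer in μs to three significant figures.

Leg 1: γ = 1/√(1 − 0.9591²) = 1/√0.08013 = 3.533; τ_1 = 143/3.533 = 40.48 μs.
Leg 2: γ = 1/√(1 − 0.954²) = 1/√0.08988 = 3.335; τ_2 = 224/3.335 = 67.16 μs.
Leg 3: γ = 1/√(1 − 0.8689²) = 1/√0.2450 = 2.020; τ_3 = 481/2.020 = 238.1 μs.
Leg 4: β = 0.856; γ = 1/√(1 − 0.856²) = 1/√0.2673 = 1.934; τ_4 = 45.9/1.934 = 23.73 μs.
Total: 40.48 + 67.16 + 238.1 + 23.73 μs.

τ = 369 μs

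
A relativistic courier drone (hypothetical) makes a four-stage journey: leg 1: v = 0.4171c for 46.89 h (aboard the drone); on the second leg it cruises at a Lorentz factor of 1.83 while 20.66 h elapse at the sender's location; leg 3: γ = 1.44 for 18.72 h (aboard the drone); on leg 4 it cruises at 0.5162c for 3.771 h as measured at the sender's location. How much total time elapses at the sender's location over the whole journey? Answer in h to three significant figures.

Δt = 103 h

Leg 1: γ = 1/√(1 − 0.4171²) = 1/√0.8260 = 1.100; Δt_1 = 1.100 × 46.89 = 51.59 h.
Leg 2: 20.66 h is already measured at the sender's location.
Leg 3: γ = 1.44; Δt_3 = 1.440 × 18.72 = 26.96 h.
Leg 4: 3.771 h is already measured at the sender's location.
Total: 51.59 + 20.66 + 26.96 + 3.771 h.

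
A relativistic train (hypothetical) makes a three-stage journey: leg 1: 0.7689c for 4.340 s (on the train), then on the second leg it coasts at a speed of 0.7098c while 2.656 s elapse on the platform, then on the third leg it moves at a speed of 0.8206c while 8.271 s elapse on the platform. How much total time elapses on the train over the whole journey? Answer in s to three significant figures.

Leg 1: 4.340 s is already measured on the train.
Leg 2: γ = 1/√(1 − 0.7098²) = 1/√0.4962 = 1.420; τ_2 = 2.656/1.420 = 1.871 s.
Leg 3: γ = 1/√(1 − 0.8206²) = 1/√0.3266 = 1.750; τ_3 = 8.271/1.750 = 4.727 s.
Total: 4.340 + 1.871 + 4.727 s.

τ = 10.9 s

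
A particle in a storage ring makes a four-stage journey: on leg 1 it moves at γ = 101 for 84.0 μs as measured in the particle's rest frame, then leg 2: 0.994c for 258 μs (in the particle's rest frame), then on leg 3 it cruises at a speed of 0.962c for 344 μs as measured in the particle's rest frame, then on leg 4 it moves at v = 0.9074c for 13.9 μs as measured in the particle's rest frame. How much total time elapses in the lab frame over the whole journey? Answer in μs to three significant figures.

Leg 1: γ = 101; Δt_1 = 101.0 × 84.0 = 8484 μs.
Leg 2: γ = 1/√(1 − 0.994²) = 1/√0.01196 = 9.142; Δt_2 = 9.142 × 258 = 2359 μs.
Leg 3: γ = 1/√(1 − 0.962²) = 1/√0.07456 = 3.662; Δt_3 = 3.662 × 344 = 1260 μs.
Leg 4: γ = 1/√(1 − 0.9074²) = 1/√0.1766 = 2.379; Δt_4 = 2.379 × 13.9 = 33.07 μs.
Total: 8484 + 2359 + 1260 + 33.07 μs.

Δt = 1.21×10⁴ μs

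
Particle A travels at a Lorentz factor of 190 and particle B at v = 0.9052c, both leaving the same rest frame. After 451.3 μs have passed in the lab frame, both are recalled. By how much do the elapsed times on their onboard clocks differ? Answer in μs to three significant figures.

|τ_A − τ_B| = 189 μs

A: γ = 190; τ_A = 451.3/190.0 = 2.375 μs.
B: γ = 1/√(1 − 0.9052²) = 1/√0.1806 = 2.353; τ_B = 451.3/2.353 = 191.8 μs.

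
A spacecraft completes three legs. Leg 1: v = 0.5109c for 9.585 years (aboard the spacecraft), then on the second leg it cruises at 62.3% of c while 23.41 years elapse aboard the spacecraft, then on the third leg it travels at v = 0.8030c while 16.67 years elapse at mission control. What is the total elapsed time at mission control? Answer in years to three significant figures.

Δt = 57.7 years

Leg 1: γ = 1/√(1 − 0.5109²) = 1/√0.7390 = 1.163; Δt_1 = 1.163 × 9.585 = 11.15 years.
Leg 2: β = 0.623; γ = 1/√(1 − 0.623²) = 1/√0.6119 = 1.278; Δt_2 = 1.278 × 23.41 = 29.93 years.
Leg 3: 16.67 years is already measured at mission control.
Total: 11.15 + 29.93 + 16.67 years.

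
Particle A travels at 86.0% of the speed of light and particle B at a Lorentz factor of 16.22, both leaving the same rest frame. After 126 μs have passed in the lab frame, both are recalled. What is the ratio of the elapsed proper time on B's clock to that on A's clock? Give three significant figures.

A: β = 0.860; γ = 1/√(1 − 0.860²) = 1/√0.2604 = 1.960. B: γ = 16.22.
τ_A/τ_B = γ_B/γ_A = 16.22/1.960 = 8.277, so τ_B/τ_A = 0.1208.

τ_B/τ_A = 0.121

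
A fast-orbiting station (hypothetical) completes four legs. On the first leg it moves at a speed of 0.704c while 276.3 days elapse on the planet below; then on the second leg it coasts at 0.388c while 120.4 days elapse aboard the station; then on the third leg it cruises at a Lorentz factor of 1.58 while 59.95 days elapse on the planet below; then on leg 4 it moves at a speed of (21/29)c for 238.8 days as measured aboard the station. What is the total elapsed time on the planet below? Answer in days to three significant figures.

Leg 1: 276.3 days is already measured on the planet below.
Leg 2: γ = 1/√(1 − 0.388²) = 1/√0.8495 = 1.085; Δt_2 = 1.085 × 120.4 = 130.6 days.
Leg 3: 59.95 days is already measured on the planet below.
Leg 4: γ = 1/√(1 − (21/29)²) = 29/20 = 1.450; Δt_4 = 1.450 × 238.8 = 346.3 days.
Total: 276.3 + 130.6 + 59.95 + 346.3 days.

Δt = 813 days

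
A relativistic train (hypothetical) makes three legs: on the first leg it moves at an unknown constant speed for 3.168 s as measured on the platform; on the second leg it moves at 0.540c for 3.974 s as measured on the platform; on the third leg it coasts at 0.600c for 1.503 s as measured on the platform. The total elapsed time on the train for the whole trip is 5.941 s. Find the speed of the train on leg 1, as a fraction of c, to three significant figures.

β = 0.898

Leg 1: speed unknown; τ_1 = 3.168/γ_1.
Leg 2: γ = 1/√(1 − 0.540²) = 1/√0.7084 = 1.188; τ_2 = 3.974/1.188 = 3.345 s.
Leg 3: γ = 1/√(1 − 0.600²) = 5/4 = 1.250; τ_3 = 1.503/1.250 = 1.202 s.
Total proper time: τ_1 + 3.345 + 1.202 = 5.941, so τ_1 = 5.941 − 4.547 = 1.394 s.
γ_1 = 3.168/1.394 = 2.273; β = √(1 − 1/γ²) = √0.8064.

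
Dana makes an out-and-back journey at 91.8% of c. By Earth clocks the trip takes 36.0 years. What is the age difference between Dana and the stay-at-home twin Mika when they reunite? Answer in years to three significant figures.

β = 0.918; γ = 1/√(1 − 0.918²) = 1/√0.1573 = 2.522
Dana's elapsed proper time: τ = 36.0/2.522 = 14.28 years.
Age gap = Δt − τ = 36.0 − 14.28 years.

Δt − τ = 21.7 years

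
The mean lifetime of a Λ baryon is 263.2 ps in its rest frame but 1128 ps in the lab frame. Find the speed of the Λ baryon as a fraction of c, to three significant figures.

γ = Δt/τ₀ = 1128/263.2 = 4.286
β = √(1 − 1/γ²) = √(1 − 0.05444) = √0.9456

v = 0.972c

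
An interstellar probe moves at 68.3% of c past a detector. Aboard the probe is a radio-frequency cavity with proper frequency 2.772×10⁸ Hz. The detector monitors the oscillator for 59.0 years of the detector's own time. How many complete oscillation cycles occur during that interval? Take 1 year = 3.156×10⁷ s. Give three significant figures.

N = 3.77×10¹⁷

β = 0.683; γ = 1/√(1 − 0.683²) = 1/√0.5335 = 1.369
During 59.0 years of lab time, the oscillator's proper time advances by τ = Δt/γ = 59.0/1.369 = 43.09 years = 1.360×10⁹ s.
N = f × τ = 2.772×10⁸ × 1.360×10⁹ = 3.770×10¹⁷.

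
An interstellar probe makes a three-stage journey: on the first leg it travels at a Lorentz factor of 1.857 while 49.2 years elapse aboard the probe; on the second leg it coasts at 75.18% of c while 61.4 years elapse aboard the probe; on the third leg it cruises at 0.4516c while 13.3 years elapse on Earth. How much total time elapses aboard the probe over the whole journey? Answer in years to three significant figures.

Leg 1: 49.2 years is already measured aboard the probe.
Leg 2: 61.4 years is already measured aboard the probe.
Leg 3: γ = 1/√(1 − 0.4516²) = 1/√0.7961 = 1.121; τ_3 = 13.3/1.121 = 11.87 years.
Total: 49.20 + 61.40 + 11.87 years.

τ = 122 years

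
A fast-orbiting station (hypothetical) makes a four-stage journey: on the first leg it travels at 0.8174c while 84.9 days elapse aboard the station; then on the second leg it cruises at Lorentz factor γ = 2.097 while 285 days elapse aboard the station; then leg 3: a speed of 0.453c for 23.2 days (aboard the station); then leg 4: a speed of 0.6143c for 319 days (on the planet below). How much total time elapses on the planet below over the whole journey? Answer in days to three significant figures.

Δt = 1090 days

Leg 1: γ = 1/√(1 − 0.8174²) = 1/√0.3319 = 1.736; Δt_1 = 1.736 × 84.9 = 147.4 days.
Leg 2: γ = 2.097; Δt_2 = 2.097 × 285 = 597.6 days.
Leg 3: γ = 1/√(1 − 0.453²) = 1/√0.7948 = 1.122; Δt_3 = 1.122 × 23.2 = 26.02 days.
Leg 4: 319 days is already measured on the planet below.
Total: 147.4 + 597.6 + 26.02 + 319.0 days.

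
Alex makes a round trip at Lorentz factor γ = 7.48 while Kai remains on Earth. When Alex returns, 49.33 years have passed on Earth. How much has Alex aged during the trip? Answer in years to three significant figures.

γ = 7.48
Alex's clock measures proper time along the trip: τ = Δt/γ = 49.33/7.480 years.

τ = 6.59 years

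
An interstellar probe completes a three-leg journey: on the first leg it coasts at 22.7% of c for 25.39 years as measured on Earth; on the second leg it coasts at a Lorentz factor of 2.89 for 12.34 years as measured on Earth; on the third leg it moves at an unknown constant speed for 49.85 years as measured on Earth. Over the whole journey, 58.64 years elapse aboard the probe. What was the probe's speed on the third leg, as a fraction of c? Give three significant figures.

β = 0.804

Leg 1: β = 0.227; γ = 1/√(1 − 0.227²) = 1/√0.9485 = 1.027; τ_1 = 25.39/1.027 = 24.73 years.
Leg 2: γ = 2.89; τ_2 = 12.34/2.890 = 4.270 years.
Leg 3: speed unknown; τ_3 = 49.85/γ_3.
Total proper time: 24.73 + 4.270 + τ_3 = 58.64, so τ_3 = 58.64 − 29.00 = 29.64 years.
γ_3 = 49.85/29.64 = 1.682; β = √(1 − 1/γ²) = √0.6464.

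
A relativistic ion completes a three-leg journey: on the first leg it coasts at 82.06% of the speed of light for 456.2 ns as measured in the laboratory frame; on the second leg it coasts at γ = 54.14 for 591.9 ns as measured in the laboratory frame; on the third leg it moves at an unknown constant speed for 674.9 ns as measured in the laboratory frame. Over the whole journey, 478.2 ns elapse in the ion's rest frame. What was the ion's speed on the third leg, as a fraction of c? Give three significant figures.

Leg 1: β = 0.8206; γ = 1/√(1 − 0.8206²) = 1/√0.3266 = 1.750; τ_1 = 456.2/1.750 = 260.7 ns.
Leg 2: γ = 54.14; τ_2 = 591.9/54.14 = 10.93 ns.
Leg 3: speed unknown; τ_3 = 674.9/γ_3.
Total proper time: 260.7 + 10.93 + τ_3 = 478.2, so τ_3 = 478.2 − 271.7 = 206.5 ns.
γ_3 = 674.9/206.5 = 3.268; β = √(1 − 1/γ²) = √0.9063.

β = 0.952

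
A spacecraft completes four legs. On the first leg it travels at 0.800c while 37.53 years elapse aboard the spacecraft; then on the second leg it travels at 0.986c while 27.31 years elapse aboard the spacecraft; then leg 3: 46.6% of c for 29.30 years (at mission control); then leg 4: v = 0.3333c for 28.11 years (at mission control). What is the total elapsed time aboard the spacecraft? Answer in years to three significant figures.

Leg 1: 37.53 years is already measured aboard the spacecraft.
Leg 2: 27.31 years is already measured aboard the spacecraft.
Leg 3: β = 0.466; γ = 1/√(1 − 0.466²) = 1/√0.7828 = 1.130; τ_3 = 29.30/1.130 = 25.92 years.
Leg 4: γ = 1/√(1 − 0.3333²) = 1/√0.8889 = 1.061; τ_4 = 28.11/1.061 = 26.50 years.
Total: 37.53 + 27.31 + 25.92 + 26.50 years.

τ = 117 years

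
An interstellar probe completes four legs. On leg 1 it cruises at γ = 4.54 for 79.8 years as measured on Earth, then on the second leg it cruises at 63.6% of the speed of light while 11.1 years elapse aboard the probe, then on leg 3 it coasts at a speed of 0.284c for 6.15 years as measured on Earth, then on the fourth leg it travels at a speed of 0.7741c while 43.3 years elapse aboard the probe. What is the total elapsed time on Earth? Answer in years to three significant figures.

Leg 1: 79.8 years is already measured on Earth.
Leg 2: β = 0.636; γ = 1/√(1 − 0.636²) = 1/√0.5955 = 1.296; Δt_2 = 1.296 × 11.1 = 14.38 years.
Leg 3: 6.15 years is already measured on Earth.
Leg 4: γ = 1/√(1 − 0.7741²) = 1/√0.4008 = 1.580; Δt_4 = 1.580 × 43.3 = 68.40 years.
Total: 79.80 + 14.38 + 6.150 + 68.40 years.

Δt = 169 years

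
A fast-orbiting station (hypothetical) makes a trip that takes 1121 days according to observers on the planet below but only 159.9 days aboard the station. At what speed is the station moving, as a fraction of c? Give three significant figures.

v = 0.990c

The proper time is measured aboard the station (both events occur at the station's location); Δt is measured on the planet below. γ = Δt/τ = 1121/159.9 = 7.011.
β = √(1 − 1/γ²) = √(1 − 0.02035) = √0.9797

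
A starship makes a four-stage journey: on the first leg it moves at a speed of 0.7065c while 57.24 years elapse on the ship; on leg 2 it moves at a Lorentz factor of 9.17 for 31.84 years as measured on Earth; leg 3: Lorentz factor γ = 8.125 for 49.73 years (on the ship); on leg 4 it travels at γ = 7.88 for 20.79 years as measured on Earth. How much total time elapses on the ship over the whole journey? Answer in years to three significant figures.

τ = 113 years

Leg 1: 57.24 years is already measured on the ship.
Leg 2: γ = 9.17; τ_2 = 31.84/9.170 = 3.472 years.
Leg 3: 49.73 years is already measured on the ship.
Leg 4: γ = 7.88; τ_4 = 20.79/7.880 = 2.638 years.
Total: 57.24 + 3.472 + 49.73 + 2.638 years.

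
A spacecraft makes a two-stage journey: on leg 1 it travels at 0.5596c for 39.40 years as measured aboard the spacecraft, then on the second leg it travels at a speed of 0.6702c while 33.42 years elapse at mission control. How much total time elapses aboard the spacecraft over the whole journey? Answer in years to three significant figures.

τ = 64.2 years

Leg 1: 39.40 years is already measured aboard the spacecraft.
Leg 2: γ = 1/√(1 − 0.6702²) = 1/√0.5508 = 1.347; τ_2 = 33.42/1.347 = 24.80 years.
Total: 39.40 + 24.80 years.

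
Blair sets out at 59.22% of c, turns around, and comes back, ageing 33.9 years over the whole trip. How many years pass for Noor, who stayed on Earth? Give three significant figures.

β = 0.5922; γ = 1/√(1 − 0.5922²) = 1/√0.6493 = 1.241
Earth-frame duration is the dilated interval: Δt = γτ = 1.241 × 33.9 years.

Δt = 42.1 years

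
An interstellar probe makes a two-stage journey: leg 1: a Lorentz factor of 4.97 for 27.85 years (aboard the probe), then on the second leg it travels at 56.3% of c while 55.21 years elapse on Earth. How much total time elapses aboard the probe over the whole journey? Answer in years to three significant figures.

τ = 73.5 years

Leg 1: 27.85 years is already measured aboard the probe.
Leg 2: β = 0.563; γ = 1/√(1 − 0.563²) = 1/√0.6830 = 1.210; τ_2 = 55.21/1.210 = 45.63 years.
Total: 27.85 + 45.63 years.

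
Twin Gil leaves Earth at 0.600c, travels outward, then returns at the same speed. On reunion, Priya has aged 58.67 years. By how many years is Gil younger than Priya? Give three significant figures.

Δt − τ = 11.7 years

γ = 1/√(1 − 0.600²) = 5/4 = 1.250
Gil's elapsed proper time: τ = 58.67/1.250 = 46.94 years.
Age gap = Δt − τ = 58.67 − 46.94 years.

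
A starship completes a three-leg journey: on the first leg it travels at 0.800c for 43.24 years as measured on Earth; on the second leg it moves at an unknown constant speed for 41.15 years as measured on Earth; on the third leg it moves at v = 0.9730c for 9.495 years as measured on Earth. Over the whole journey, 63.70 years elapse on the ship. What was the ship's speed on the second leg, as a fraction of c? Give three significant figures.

β = 0.503

Leg 1: γ = 1/√(1 − 0.800²) = 5/3 ≈ 1.667; τ_1 = 43.24/1.667 = 25.94 years.
Leg 2: speed unknown; τ_2 = 41.15/γ_2.
Leg 3: γ = 1/√(1 − 0.9730²) = 1/√0.05327 = 4.333; τ_3 = 9.495/4.333 = 2.191 years.
Total proper time: 25.94 + τ_2 + 2.191 = 63.70, so τ_2 = 63.70 − 28.14 = 35.56 years.
γ_2 = 41.15/35.56 = 1.157; β = √(1 − 1/γ²) = √0.2530.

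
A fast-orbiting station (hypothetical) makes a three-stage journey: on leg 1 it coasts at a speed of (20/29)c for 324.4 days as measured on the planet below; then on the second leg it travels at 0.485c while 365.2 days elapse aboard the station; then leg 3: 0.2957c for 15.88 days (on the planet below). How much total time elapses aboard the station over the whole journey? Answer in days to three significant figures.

Leg 1: γ = 1/√(1 − (20/29)²) = 29/21 ≈ 1.381; τ_1 = 324.4/1.381 = 234.9 days.
Leg 2: 365.2 days is already measured aboard the station.
Leg 3: γ = 1/√(1 − 0.2957²) = 1/√0.9126 = 1.047; τ_3 = 15.88/1.047 = 15.17 days.
Total: 234.9 + 365.2 + 15.17 days.

τ = 615 days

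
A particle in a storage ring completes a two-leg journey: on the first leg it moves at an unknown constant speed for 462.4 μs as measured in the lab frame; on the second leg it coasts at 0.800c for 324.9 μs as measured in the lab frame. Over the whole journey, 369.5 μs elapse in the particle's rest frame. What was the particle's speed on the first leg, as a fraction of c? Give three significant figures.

β = 0.926

Leg 1: speed unknown; τ_1 = 462.4/γ_1.
Leg 2: γ = 1/√(1 − 0.800²) = 5/3 ≈ 1.667; τ_2 = 324.9/1.667 = 194.9 μs.
Total proper time: τ_1 + 194.9 = 369.5, so τ_1 = 369.5 − 194.9 = 174.6 μs.
γ_1 = 462.4/174.6 = 2.649; β = √(1 − 1/γ²) = √0.8575.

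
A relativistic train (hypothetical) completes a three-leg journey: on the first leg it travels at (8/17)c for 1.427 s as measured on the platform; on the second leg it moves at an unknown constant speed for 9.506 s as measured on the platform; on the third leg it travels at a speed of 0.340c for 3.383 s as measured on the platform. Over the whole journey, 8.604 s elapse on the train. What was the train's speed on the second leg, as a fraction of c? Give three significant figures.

β = 0.899

Leg 1: γ = 1/√(1 − (8/17)²) = 17/15 ≈ 1.133; τ_1 = 1.427/1.133 = 1.259 s.
Leg 2: speed unknown; τ_2 = 9.506/γ_2.
Leg 3: γ = 1/√(1 − 0.340²) = 1/√0.8844 = 1.063; τ_3 = 3.383/1.063 = 3.181 s.
Total proper time: 1.259 + τ_2 + 3.181 = 8.604, so τ_2 = 8.604 − 4.441 = 4.163 s.
γ_2 = 9.506/4.163 = 2.283; β = √(1 − 1/γ²) = √0.8082.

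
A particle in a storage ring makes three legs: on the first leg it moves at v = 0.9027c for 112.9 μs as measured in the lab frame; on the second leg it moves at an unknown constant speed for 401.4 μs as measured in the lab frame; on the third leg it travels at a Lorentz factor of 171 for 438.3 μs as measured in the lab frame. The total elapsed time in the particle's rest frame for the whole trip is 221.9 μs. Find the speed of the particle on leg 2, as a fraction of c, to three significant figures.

Leg 1: γ = 1/√(1 − 0.9027²) = 1/√0.1851 = 2.324; τ_1 = 112.9/2.324 = 48.58 μs.
Leg 2: speed unknown; τ_2 = 401.4/γ_2.
Leg 3: γ = 171; τ_3 = 438.3/171.0 = 2.563 μs.
Total proper time: 48.58 + τ_2 + 2.563 = 221.9, so τ_2 = 221.9 − 51.14 = 170.8 μs.
γ_2 = 401.4/170.8 = 2.351; β = √(1 − 1/γ²) = √0.8190.

β = 0.905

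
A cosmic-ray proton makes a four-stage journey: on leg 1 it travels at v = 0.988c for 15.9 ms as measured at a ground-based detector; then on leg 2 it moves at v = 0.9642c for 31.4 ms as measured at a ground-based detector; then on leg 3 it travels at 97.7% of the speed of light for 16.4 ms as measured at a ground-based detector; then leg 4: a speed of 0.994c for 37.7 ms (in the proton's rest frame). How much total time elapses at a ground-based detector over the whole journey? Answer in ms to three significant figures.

Leg 1: 15.9 ms is already measured at a ground-based detector.
Leg 2: 31.4 ms is already measured at a ground-based detector.
Leg 3: 16.4 ms is already measured at a ground-based detector.
Leg 4: γ = 1/√(1 − 0.994²) = 1/√0.01196 = 9.142; Δt_4 = 9.142 × 37.7 = 344.7 ms.
Total: 15.90 + 31.40 + 16.40 + 344.7 ms.

Δt = 408 ms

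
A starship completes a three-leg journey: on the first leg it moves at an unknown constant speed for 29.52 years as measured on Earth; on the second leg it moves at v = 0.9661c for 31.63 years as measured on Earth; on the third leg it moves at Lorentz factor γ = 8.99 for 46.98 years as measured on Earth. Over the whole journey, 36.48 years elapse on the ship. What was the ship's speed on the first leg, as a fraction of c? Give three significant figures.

β = 0.623

Leg 1: speed unknown; τ_1 = 29.52/γ_1.
Leg 2: γ = 1/√(1 − 0.9661²) = 1/√0.06665 = 3.873; τ_2 = 31.63/3.873 = 8.166 years.
Leg 3: γ = 8.99; τ_3 = 46.98/8.990 = 5.226 years.
Total proper time: τ_1 + 8.166 + 5.226 = 36.48, so τ_1 = 36.48 − 13.39 = 23.09 years.
γ_1 = 29.52/23.09 = 1.279; β = √(1 − 1/γ²) = √0.3883.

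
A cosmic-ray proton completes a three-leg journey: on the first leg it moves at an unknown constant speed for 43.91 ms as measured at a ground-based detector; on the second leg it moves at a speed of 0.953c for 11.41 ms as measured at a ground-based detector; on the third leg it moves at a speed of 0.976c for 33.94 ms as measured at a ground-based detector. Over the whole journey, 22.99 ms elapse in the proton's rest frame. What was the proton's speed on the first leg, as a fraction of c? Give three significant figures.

β = 0.961

Leg 1: speed unknown; τ_1 = 43.91/γ_1.
Leg 2: γ = 1/√(1 − 0.953²) = 1/√0.09179 = 3.301; τ_2 = 11.41/3.301 = 3.457 ms.
Leg 3: γ = 1/√(1 − 0.976²) = 1/√0.04742 = 4.592; τ_3 = 33.94/4.592 = 7.391 ms.
Total proper time: τ_1 + 3.457 + 7.391 = 22.99, so τ_1 = 22.99 − 10.85 = 12.14 ms.
γ_1 = 43.91/12.14 = 3.616; β = √(1 − 1/γ²) = √0.9235.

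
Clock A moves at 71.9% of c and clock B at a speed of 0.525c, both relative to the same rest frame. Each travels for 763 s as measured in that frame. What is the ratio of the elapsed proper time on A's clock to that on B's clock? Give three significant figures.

τ_A/τ_B = 0.817

A: β = 0.719; γ = 1/√(1 − 0.719²) = 1/√0.4830 = 1.439. B: γ = 1/√(1 − 0.525²) = 1/√0.7244 = 1.175.
τ_A/τ_B = γ_B/γ_A = 1.175/1.439 = 0.8166, so τ_A/τ_B = 0.8166.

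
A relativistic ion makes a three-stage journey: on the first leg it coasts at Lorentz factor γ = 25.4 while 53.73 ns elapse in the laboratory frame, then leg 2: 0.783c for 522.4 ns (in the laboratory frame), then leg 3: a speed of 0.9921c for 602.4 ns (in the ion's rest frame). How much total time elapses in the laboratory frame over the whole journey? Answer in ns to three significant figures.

Leg 1: 53.73 ns is already measured in the laboratory frame.
Leg 2: 522.4 ns is already measured in the laboratory frame.
Leg 3: γ = 1/√(1 − 0.9921²) = 1/√0.01574 = 7.971; Δt_3 = 7.971 × 602.4 = 4802 ns.
Total: 53.73 + 522.4 + 4802 ns.

Δt = 5380 ns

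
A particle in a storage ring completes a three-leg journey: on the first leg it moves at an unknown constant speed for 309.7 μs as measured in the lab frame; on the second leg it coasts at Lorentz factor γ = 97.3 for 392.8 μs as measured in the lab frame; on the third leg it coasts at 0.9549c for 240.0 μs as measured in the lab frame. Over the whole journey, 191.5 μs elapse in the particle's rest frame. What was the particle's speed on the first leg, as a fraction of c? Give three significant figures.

Leg 1: speed unknown; τ_1 = 309.7/γ_1.
Leg 2: γ = 97.3; τ_2 = 392.8/97.30 = 4.037 μs.
Leg 3: γ = 1/√(1 − 0.9549²) = 1/√0.08817 = 3.368; τ_3 = 240.0/3.368 = 71.26 μs.
Total proper time: τ_1 + 4.037 + 71.26 = 191.5, so τ_1 = 191.5 − 75.30 = 116.2 μs.
γ_1 = 309.7/116.2 = 2.665; β = √(1 − 1/γ²) = √0.8592.

β = 0.927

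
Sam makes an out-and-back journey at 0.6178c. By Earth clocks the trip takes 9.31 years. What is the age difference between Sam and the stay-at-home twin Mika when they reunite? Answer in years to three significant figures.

γ = 1/√(1 − 0.6178²) = 1/√0.6183 = 1.272
Sam's elapsed proper time: τ = 9.31/1.272 = 7.321 years.
Age gap = Δt − τ = 9.31 − 7.321 years.

Δt − τ = 1.99 years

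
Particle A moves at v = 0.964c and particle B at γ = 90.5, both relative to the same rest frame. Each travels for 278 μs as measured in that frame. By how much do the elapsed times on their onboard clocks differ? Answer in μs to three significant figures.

A: γ = 1/√(1 − 0.964²) = 1/√0.07070 = 3.761; τ_A = 278/3.761 = 73.92 μs.
B: γ = 90.5; τ_B = 278/90.50 = 3.072 μs.

|τ_A − τ_B| = 70.8 μs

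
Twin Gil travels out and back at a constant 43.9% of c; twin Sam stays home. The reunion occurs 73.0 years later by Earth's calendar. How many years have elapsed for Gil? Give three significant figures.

τ = 65.6 years

β = 0.439; γ = 1/√(1 − 0.439²) = 1/√0.8073 = 1.113
Gil's clock measures proper time along the trip: τ = Δt/γ = 73.0/1.113 years.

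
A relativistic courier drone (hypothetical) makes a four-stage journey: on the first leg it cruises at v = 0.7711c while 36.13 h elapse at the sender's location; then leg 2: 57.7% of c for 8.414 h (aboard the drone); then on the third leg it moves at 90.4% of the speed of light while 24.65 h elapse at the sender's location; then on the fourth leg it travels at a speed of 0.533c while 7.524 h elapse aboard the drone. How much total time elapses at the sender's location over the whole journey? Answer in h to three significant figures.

Leg 1: 36.13 h is already measured at the sender's location.
Leg 2: β = 0.577; γ = 1/√(1 − 0.577²) = 1/√0.6671 = 1.224; Δt_2 = 1.224 × 8.414 = 10.30 h.
Leg 3: 24.65 h is already measured at the sender's location.
Leg 4: γ = 1/√(1 − 0.533²) = 1/√0.7159 = 1.182; Δt_4 = 1.182 × 7.524 = 8.892 h.
Total: 36.13 + 10.30 + 24.65 + 8.892 h.

Δt = 80.0 h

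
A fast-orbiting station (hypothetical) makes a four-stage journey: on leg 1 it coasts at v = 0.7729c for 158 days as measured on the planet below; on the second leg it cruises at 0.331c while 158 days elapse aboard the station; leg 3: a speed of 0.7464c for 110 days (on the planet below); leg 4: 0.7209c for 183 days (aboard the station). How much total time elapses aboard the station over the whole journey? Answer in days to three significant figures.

Leg 1: γ = 1/√(1 − 0.7729²) = 1/√0.4026 = 1.576; τ_1 = 158/1.576 = 100.3 days.
Leg 2: 158 days is already measured aboard the station.
Leg 3: γ = 1/√(1 − 0.7464²) = 1/√0.4429 = 1.503; τ_3 = 110/1.503 = 73.20 days.
Leg 4: 183 days is already measured aboard the station.
Total: 100.3 + 158.0 + 73.20 + 183.0 days.

τ = 514 days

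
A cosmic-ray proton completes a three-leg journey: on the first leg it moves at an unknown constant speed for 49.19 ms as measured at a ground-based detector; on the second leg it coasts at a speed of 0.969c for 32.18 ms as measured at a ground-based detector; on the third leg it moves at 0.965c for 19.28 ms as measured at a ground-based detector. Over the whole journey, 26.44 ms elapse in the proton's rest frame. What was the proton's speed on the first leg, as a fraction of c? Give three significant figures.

Leg 1: speed unknown; τ_1 = 49.19/γ_1.
Leg 2: γ = 1/√(1 − 0.969²) = 1/√0.06104 = 4.048; τ_2 = 32.18/4.048 = 7.950 ms.
Leg 3: γ = 1/√(1 − 0.965²) = 1/√0.06878 = 3.813; τ_3 = 19.28/3.813 = 5.056 ms.
Total proper time: τ_1 + 7.950 + 5.056 = 26.44, so τ_1 = 26.44 − 13.01 = 13.43 ms.
γ_1 = 49.19/13.43 = 3.662; β = √(1 − 1/γ²) = √0.9254.

β = 0.962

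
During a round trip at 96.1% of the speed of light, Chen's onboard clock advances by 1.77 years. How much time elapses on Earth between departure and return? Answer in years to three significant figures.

β = 0.961; γ = 1/√(1 − 0.961²) = 1/√0.07648 = 3.616
Earth-frame duration is the dilated interval: Δt = γτ = 3.616 × 1.77 years.

Δt = 6.40 years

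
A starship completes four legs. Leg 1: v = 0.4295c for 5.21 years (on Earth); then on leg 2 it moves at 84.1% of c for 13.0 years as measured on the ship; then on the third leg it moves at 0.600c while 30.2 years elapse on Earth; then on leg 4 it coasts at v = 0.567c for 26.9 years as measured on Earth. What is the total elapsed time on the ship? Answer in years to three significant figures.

Leg 1: γ = 1/√(1 − 0.4295²) = 1/√0.8155 = 1.107; τ_1 = 5.21/1.107 = 4.705 years.
Leg 2: 13.0 years is already measured on the ship.
Leg 3: γ = 1/√(1 − 0.600²) = 5/4 = 1.250; τ_3 = 30.2/1.250 = 24.16 years.
Leg 4: γ = 1/√(1 − 0.567²) = 1/√0.6785 = 1.214; τ_4 = 26.9/1.214 = 22.16 years.
Total: 4.705 + 13.00 + 24.16 + 22.16 years.

τ = 64.0 years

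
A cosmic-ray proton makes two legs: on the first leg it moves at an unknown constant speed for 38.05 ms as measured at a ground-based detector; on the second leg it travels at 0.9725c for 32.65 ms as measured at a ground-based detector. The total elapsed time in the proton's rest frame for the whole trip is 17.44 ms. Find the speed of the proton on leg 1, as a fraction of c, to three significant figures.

Leg 1: speed unknown; τ_1 = 38.05/γ_1.
Leg 2: γ = 1/√(1 − 0.9725²) = 1/√0.05424 = 4.294; τ_2 = 32.65/4.294 = 7.604 ms.
Total proper time: τ_1 + 7.604 = 17.44, so τ_1 = 17.44 − 7.604 = 9.836 ms.
γ_1 = 38.05/9.836 = 3.869; β = √(1 − 1/γ²) = √0.9332.

β = 0.966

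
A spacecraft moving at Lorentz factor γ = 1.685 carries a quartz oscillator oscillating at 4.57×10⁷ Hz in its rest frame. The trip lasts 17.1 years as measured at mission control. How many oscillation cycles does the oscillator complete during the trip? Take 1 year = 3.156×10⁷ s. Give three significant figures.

γ = 1.685
The oscillator's own cycle count is N = f × τ where τ is the proper time aboard the spacecraft. τ = Δt/γ = 17.1/1.685 = 10.15 years = 3.203×10⁸ s.
N = 4.57×10⁷ × 3.203×10⁸ = 1.464×10¹⁶.

N = 1.46×10¹⁶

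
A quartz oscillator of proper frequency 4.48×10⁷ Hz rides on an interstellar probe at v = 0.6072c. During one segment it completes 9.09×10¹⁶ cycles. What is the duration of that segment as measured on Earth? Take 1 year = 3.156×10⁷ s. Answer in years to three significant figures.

Δt = 80.9 years

γ = 1/√(1 − 0.6072²) = 1/√0.6313 = 1.259
Proper time for N cycles: τ = N/f = 9.09×10¹⁶/(4.48×10⁷) = 2.029×10⁹ s = 64.29 years.
Lab-frame duration Δt = γτ = 1.259 × 64.29 = 80.91 years.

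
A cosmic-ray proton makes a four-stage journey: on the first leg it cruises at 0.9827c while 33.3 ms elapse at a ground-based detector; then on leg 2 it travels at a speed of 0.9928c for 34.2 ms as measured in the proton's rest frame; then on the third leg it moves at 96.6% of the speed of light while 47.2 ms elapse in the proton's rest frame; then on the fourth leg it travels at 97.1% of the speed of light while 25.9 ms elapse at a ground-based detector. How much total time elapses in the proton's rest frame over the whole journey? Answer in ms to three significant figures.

τ = 93.8 ms

Leg 1: γ = 1/√(1 − 0.9827²) = 1/√0.03430 = 5.399; τ_1 = 33.3/5.399 = 6.167 ms.
Leg 2: 34.2 ms is already measured in the proton's rest frame.
Leg 3: 47.2 ms is already measured in the proton's rest frame.
Leg 4: β = 0.971; γ = 1/√(1 − 0.971²) = 1/√0.05716 = 4.183; τ_4 = 25.9/4.183 = 6.192 ms.
Total: 6.167 + 34.20 + 47.20 + 6.192 ms.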